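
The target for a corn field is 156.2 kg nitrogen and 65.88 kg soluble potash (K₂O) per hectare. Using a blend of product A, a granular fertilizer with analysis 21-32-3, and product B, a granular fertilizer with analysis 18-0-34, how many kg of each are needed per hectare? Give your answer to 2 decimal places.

Per-hectare balance (a = product A, b = product B):
N: 0.21·a + 0.18·b = 156.2
K₂O: 0.03·a + 0.34·b = 65.88
Eliminate a: (row1) − 0.21/0.03·(row2) → -2.2·b = -304.96, so b = 138.618.
Back-substitute: a = (156.2 − 0.18·138.618) / 0.21 = 624.994.

624.99 kg product A, 138.62 kg product B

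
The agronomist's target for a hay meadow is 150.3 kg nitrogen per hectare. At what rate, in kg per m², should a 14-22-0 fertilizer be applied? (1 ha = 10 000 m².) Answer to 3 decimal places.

Product per hectare = 150.3 / 14% = 1073.57 kg.
Convert to per m²: 1073.57 × 0.0001 = 0.107357 kg.

0.107 kg of product per sq m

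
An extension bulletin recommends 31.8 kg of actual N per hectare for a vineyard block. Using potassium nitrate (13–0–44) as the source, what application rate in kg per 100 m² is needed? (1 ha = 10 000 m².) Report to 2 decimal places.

2.45 kg of product per hundred sq m

Product per hectare = 31.8 / 13% = 244.615 kg.
Convert to per 100 m²: 244.615 × 0.01 = 2.44615 kg.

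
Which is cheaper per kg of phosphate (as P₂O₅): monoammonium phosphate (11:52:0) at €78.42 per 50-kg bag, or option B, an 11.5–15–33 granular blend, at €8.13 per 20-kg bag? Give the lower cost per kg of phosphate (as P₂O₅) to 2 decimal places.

monoammonium phosphate: P₂O₅ per bag = 50 × 52% = 26 kg; cost = 78.42 / 26 = €3.0162/kg P₂O₅.
option B: P₂O₅ per bag = 20 × 15% = 3 kg; cost = 8.13 / 3 = €2.7100/kg P₂O₅.
option B is cheaper.

€2.71 per kg P₂O₅ (option B)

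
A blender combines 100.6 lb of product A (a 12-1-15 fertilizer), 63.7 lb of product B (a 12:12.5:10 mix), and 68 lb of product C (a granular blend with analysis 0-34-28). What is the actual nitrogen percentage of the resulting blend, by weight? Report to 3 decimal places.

Total mass = 100.6 + 63.7 + 68 = 232.3 lb.
N mass = 12%×100.6 + 12%×63.7 + 0%×68 = 19.716 lb.
% N = 19.716 / 232.3 = 8.4873%.

8.487% N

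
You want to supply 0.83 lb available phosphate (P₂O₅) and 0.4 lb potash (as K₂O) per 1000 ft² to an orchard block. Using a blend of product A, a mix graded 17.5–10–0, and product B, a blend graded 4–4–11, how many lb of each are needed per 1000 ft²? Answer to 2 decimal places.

Per-1000 ft² balance (a = product A, b = product B):
P₂O₅: 0.1·a + 0.04·b = 0.83
K₂O: 0·a + 0.11·b = 0.4
Solving simultaneously: a = 6.84545, b = 3.63636.

6.85 lb product A, 3.64 lb product B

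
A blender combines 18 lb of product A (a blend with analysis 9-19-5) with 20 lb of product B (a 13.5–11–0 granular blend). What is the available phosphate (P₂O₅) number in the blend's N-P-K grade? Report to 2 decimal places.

Total mass = 18 + 20 = 38 lb.
P₂O₅ mass = 19%×18 + 11%×20 = 5.62 lb.
% P₂O₅ = 5.62 / 38 = 14.7895%.

14.79% P₂O₅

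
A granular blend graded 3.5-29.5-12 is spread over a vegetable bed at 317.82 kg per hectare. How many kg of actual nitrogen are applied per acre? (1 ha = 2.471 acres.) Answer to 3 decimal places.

4.502 kg N per acre

nitrogen per hectare = 317.82 × 3.5% = 11.1237 kg.
Convert to per acre: 11.1237 × 0.404694 = 4.5017 kg.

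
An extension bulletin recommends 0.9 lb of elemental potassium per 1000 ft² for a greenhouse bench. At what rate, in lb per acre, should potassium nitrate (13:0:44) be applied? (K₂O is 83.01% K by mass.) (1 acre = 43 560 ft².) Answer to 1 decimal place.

As K₂O: 0.9 / 0.8301 = 1.08421 lb per 1000 ft².
Product per 1000 ft² = 1.08421 / 44% = 2.46411 lb.
Convert to per acre: 2.46411 × 43.56 = 107.336 lb.

107.3 lb of product per acre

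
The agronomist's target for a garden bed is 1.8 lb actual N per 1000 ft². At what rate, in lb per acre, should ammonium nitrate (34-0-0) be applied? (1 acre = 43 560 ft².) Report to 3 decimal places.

Product per 1000 ft² = 1.8 / 34% = 5.29412 lb.
Convert to per acre: 5.29412 × 43.56 = 230.6118 lb.

230.612 lb of product per acre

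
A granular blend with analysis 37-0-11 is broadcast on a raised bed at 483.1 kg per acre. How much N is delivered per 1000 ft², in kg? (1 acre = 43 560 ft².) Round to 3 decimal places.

4.103 kg N per thousand sq ft

nitrogen per acre = 483.1 × 37% = 178.747 kg.
Convert to per 1000 ft²: 178.747 × 0.0229568 = 4.10347 kg.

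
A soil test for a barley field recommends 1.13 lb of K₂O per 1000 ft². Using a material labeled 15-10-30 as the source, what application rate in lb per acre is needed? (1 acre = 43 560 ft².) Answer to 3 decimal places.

164.076 lb of product per acre

Product per 1000 ft² = 1.13 / 30% = 3.76667 lb.
Convert to per acre: 3.76667 × 43.56 = 164.076 lb.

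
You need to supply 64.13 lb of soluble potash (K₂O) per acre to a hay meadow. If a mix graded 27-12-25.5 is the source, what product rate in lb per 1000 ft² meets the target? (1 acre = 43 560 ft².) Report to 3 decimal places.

Product per acre = 64.13 / 25.5% = 251.49 lb.
Convert to per 1000 ft²: 251.49 × 0.0229568 = 5.77342 lb.

5.773 lb of product per thousand sq ft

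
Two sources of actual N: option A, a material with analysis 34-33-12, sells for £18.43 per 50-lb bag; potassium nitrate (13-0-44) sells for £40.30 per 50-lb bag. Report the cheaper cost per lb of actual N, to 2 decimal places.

option A: N per bag = 50 × 34% = 17 lb; cost = 18.43 / 17 = £1.0841/lb N.
potassium nitrate: N per bag = 50 × 13% = 6.5 lb; cost = 40.30 / 6.5 = £6.2000/lb N.
option A is cheaper.

£1.08 per lb N (option A)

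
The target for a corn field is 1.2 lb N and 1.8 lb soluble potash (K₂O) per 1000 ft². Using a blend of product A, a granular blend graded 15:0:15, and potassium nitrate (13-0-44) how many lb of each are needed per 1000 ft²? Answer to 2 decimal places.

6.32 lb product A, 1.94 lb potassium nitrate

Let a = lb of product A, b = lb of potassium nitrate (per 1000 ft²).
N: 0.15·a + 0.13·b = 1.2
K₂O: 0.15·a + 0.44·b = 1.8
From row1: a = (1.2 − 0.13·b) / 0.15.
Into row2: 0.15·(1.2 − 0.13·b)/0.15 + 0.44·b = 1.8 → b = 1.93548, a = 6.32258.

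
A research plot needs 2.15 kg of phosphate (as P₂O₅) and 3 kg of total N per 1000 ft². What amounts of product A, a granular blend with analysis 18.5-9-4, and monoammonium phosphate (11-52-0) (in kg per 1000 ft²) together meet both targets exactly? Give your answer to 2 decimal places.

Per-1000 ft² balance (a = product A, b = monoammonium phosphate):
P₂O₅: 0.09·a + 0.52·b = 2.15
N: 0.185·a + 0.11·b = 3
From row1: a = (2.15 − 0.52·b) / 0.09.
Into row2: 0.185·(2.15 − 0.52·b)/0.09 + 0.11·b = 3 → b = 1.4803, a = 15.336.

15.34 kg product A, 1.48 kg monoammonium phosphate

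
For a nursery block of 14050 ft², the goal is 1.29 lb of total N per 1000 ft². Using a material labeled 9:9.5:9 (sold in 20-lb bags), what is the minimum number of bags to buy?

11 bags

Product per 1000 ft² = 1.29 / 9% = 14.3333 lb.
Total product = 14.3333 × 14050 / 1000 = 201.383 lb.
Bags = ⌈201.383 / 20⌉ = 11.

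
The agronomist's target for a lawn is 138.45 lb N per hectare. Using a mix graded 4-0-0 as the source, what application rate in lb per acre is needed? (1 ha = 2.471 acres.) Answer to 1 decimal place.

1400.7 lb of product per acre

Product per hectare = 138.45 / 4% = 3461.25 lb.
Convert to per acre: 3461.25 × 0.404694 = 1400.749 lb.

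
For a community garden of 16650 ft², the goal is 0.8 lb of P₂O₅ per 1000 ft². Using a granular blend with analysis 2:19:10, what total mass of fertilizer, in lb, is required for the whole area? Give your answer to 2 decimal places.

Product per 1000 ft² = 0.8 / 19% = 4.21053 lb.
Total product = 4.21053 × 16650 / 1000 = 70.1053 lb.

70.11 lb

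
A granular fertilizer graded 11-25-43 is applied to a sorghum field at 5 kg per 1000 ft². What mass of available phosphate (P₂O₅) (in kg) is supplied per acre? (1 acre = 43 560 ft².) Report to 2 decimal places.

54.45 kg P₂O₅ per acre

P₂O₅ per 1000 ft² = 5 × 25% = 1.25 kg.
Convert to per acre: 1.25 × 43.56 = 54.45 kg.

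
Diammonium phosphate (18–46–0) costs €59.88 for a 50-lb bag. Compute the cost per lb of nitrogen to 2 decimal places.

€6.65 per lb N

N in bag = 50 × 18% = 9 lb.
Cost per lb N = €59.88 / 9 = €6.6533.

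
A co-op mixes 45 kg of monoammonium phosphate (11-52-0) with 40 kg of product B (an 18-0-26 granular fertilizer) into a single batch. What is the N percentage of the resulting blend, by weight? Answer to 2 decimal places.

14.29% N

Total mass = 45 + 40 = 85 kg.
N mass = 11%×45 + 18%×40 = 12.15 kg.
% N = 12.15 / 85 = 14.2941%.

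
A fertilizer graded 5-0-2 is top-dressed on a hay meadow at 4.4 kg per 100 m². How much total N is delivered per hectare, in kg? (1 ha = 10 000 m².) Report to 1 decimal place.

nitrogen per 100 m² = 4.4 × 5% = 0.22 kg.
Convert to per hectare: 0.22 × 100 = 22 kg.

22.0 kg N per hectare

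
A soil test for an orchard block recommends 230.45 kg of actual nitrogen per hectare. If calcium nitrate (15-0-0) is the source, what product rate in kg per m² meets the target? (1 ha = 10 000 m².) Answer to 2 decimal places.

Product per hectare = 230.45 / 15% = 1536.33 kg.
Convert to per m²: 1536.33 × 0.0001 = 0.153633 kg.

0.15 kg of product per sq m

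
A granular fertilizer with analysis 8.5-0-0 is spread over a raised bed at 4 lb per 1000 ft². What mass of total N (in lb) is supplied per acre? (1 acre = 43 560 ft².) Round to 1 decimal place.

14.8 lb N per acre

nitrogen per 1000 ft² = 4 × 8.5% = 0.34 lb.
Convert to per acre: 0.34 × 43.56 = 14.8104 lb.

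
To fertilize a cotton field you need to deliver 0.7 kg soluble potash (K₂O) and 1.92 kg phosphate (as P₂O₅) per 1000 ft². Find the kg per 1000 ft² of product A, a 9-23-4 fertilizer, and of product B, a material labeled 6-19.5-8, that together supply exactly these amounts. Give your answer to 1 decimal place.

Per-1000 ft² balance (a = product A, b = product B):
K₂O: 0.04·a + 0.08·b = 0.7
P₂O₅: 0.23·a + 0.195·b = 1.92
Solving simultaneously: a = 1.61321, b = 7.9434.

1.6 kg product A, 7.9 kg product B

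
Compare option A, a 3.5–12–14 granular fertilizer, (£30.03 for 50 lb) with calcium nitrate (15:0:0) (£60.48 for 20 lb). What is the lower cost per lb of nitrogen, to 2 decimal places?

£17.16 per lb N (option A)

option A: N per bag = 50 × 3.5% = 1.75 lb; cost = 30.03 / 1.75 = £17.1600/lb N.
calcium nitrate: N per bag = 20 × 15% = 3 lb; cost = 60.48 / 3 = £20.1600/lb N.
option A is cheaper.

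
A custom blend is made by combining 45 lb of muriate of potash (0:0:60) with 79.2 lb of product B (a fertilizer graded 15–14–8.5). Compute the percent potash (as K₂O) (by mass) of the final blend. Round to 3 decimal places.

Total mass = 45 + 79.2 = 124.2 lb.
K₂O mass = 60%×45 + 8.5%×79.2 = 33.732 lb.
% K₂O = 33.732 / 124.2 = 27.1594%.

27.159% K₂O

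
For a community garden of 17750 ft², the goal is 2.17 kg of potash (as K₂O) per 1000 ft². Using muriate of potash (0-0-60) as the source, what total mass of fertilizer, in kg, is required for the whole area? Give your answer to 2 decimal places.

Product per 1000 ft² = 2.17 / 60% = 3.61667 kg.
Total product = 3.61667 × 17750 / 1000 = 64.1958 kg.

64.20 kg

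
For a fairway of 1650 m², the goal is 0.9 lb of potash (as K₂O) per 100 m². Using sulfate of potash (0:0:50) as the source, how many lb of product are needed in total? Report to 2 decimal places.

29.70 lb

Product per 100 m² = 0.9 / 50% = 1.8 lb.
Total product = 1.8 × 1650 / 100 = 29.7 lb.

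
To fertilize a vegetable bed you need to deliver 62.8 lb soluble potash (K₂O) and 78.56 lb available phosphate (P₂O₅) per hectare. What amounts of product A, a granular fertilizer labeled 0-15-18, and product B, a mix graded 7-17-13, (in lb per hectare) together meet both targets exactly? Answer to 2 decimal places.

41.73 lb product A, 425.30 lb product B

With a, b = lb per hectare of product A and product B:
K₂O: 0.18·a + 0.13·b = 62.8
P₂O₅: 0.15·a + 0.17·b = 78.56
From row1: a = (62.8 − 0.13·b) / 0.18.
Into row2: 0.15·(62.8 − 0.13·b)/0.18 + 0.17·b = 78.56 → b = 425.297, a = 41.7297.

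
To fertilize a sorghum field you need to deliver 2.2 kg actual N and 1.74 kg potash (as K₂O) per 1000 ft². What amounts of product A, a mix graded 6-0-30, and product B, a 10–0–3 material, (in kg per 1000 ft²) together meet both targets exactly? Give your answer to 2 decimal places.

With a, b = kg per 1000 ft² of product A and product B:
N: 0.06·a + 0.1·b = 2.2
K₂O: 0.3·a + 0.03·b = 1.74
Eliminate b: (row1) − 0.1/0.03·(row2) → -0.94·a = -3.6, so a = 3.82979.
Then b = (1.74 − 0.3·3.82979) / 0.03 = 19.7021.

3.83 kg product A, 19.70 kg product B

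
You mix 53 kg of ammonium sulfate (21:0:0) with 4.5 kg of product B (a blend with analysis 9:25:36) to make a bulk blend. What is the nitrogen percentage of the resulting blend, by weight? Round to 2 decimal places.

Total mass = 53 + 4.5 = 57.5 kg.
N mass = 21%×53 + 9%×4.5 = 11.535 kg.
% N = 11.535 / 57.5 = 20.0609%.

20.06% N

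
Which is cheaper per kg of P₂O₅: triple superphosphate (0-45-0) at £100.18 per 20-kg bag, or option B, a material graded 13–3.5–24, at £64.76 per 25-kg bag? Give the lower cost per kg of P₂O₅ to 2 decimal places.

triple superphosphate: P₂O₅ per bag = 20 × 45% = 9 kg; cost = 100.18 / 9 = £11.1311/kg P₂O₅.
option B: P₂O₅ per bag = 25 × 3.5% = 0.875 kg; cost = 64.76 / 0.875 = £74.0114/kg P₂O₅.
triple superphosphate is cheaper.

£11.13 per kg P₂O₅ (triple superphosphate)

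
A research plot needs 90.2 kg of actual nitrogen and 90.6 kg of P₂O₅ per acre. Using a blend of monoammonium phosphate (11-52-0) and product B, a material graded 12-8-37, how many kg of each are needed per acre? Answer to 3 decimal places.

68.209 kg monoammonium phosphate, 689.142 kg product B

With a, b = kg per acre of monoammonium phosphate and product B:
N: 0.11·a + 0.12·b = 90.2
P₂O₅: 0.52·a + 0.08·b = 90.6
Eliminate b: (row1) − 0.12/0.08·(row2) → -0.67·a = -45.7, so a = 68.20896.
Then b = (90.6 − 0.52·68.20896) / 0.08 = 689.1418.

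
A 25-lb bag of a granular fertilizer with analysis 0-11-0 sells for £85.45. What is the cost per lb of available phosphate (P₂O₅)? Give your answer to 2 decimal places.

P₂O₅ in bag = 25 × 11% = 2.75 lb.
Cost per lb P₂O₅ = £85.45 / 2.75 = £31.0727.

£31.07 per lb P₂O₅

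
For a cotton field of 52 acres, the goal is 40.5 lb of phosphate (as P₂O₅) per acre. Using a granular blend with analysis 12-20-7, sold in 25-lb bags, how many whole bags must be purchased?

422 bags

Product per acre = 40.5 / 20% = 202.5 lb.
Total product = 202.5 × 52 = 10530 lb.
Bags = ⌈10530 / 25⌉ = 422.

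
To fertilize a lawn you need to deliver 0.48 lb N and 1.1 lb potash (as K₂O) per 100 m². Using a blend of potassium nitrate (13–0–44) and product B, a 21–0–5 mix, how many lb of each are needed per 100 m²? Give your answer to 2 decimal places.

2.41 lb potassium nitrate, 0.79 lb product B

With a, b = lb per 100 m² of potassium nitrate and product B:
N: 0.13·a + 0.21·b = 0.48
K₂O: 0.44·a + 0.05·b = 1.1
Eliminate a: (row1) − 0.13/0.44·(row2) → 0.195227·b = 0.155, so b = 0.793946.
Back-substitute: a = (0.48 − 0.21·0.793946) / 0.13 = 2.40978.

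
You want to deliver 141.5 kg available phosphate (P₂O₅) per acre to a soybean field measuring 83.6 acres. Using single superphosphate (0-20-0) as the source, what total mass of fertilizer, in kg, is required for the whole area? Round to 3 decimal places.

59147.000 kg

Product per acre = 141.5 / 20% = 707.5 kg.
Total product = 707.5 × 83.6 = 59147 kg.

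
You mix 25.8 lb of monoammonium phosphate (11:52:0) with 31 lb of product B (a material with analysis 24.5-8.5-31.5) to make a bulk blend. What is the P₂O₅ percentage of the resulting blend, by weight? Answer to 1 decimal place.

Total mass = 25.8 + 31 = 56.8 lb.
P₂O₅ mass = 52%×25.8 + 8.5%×31 = 16.051 lb.
% P₂O₅ = 16.051 / 56.8 = 28.2588%.

28.3% P₂O₅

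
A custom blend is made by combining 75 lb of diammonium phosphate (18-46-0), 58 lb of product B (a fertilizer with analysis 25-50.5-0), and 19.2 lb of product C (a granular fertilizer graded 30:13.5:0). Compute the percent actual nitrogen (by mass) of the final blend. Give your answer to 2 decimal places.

22.18% N

Total mass = 75 + 58 + 19.2 = 152.2 lb.
N mass = 18%×75 + 25%×58 + 30%×19.2 = 33.76 lb.
% N = 33.76 / 152.2 = 22.1813%.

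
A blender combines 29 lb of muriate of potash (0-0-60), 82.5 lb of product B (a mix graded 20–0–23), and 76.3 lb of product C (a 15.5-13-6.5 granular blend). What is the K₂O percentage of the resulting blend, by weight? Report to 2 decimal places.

22.01% K₂O

Total mass = 29 + 82.5 + 76.3 = 187.8 lb.
K₂O mass = 60%×29 + 23%×82.5 + 6.5%×76.3 = 41.3345 lb.
% K₂O = 41.3345 / 187.8 = 22.0099%.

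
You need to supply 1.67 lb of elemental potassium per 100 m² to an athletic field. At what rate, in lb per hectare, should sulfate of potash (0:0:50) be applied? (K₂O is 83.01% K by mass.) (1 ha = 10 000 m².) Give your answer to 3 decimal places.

402.361 lb of product per hectare

As K₂O: 1.67 / 0.8301 = 2.01181 lb per 100 m².
Product per 100 m² = 2.01181 / 50% = 4.02361 lb.
Convert to per hectare: 4.02361 × 100 = 402.3612 lb.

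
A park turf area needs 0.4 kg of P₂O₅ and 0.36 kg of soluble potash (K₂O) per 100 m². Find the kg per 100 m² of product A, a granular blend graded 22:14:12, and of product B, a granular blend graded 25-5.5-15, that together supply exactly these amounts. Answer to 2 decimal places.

Per-100 m² balance (a = product A, b = product B):
P₂O₅: 0.14·a + 0.055·b = 0.4
K₂O: 0.12·a + 0.15·b = 0.36
From row1: a = (0.4 − 0.055·b) / 0.14.
Into row2: 0.12·(0.4 − 0.055·b)/0.14 + 0.15·b = 0.36 → b = 0.166667, a = 2.79167.

2.79 kg product A, 0.17 kg product B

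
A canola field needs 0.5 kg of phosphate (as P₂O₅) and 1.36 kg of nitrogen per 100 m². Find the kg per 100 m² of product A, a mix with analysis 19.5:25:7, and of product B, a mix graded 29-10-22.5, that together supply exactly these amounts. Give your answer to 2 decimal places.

0.17 kg product A, 4.58 kg product B

Per-100 m² balance (a = product A, b = product B):
P₂O₅: 0.25·a + 0.1·b = 0.5
N: 0.195·a + 0.29·b = 1.36
Eliminate b: (row1) − 0.1/0.29·(row2) → 0.182759·a = 0.0310345, so a = 0.169811.
Then b = (1.36 − 0.195·0.169811) / 0.29 = 4.57547.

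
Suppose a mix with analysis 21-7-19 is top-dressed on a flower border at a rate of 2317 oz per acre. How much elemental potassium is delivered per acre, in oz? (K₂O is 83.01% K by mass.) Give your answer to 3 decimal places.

K₂O per acre = 2317 × 19% = 440.23 oz.
Elemental K = 440.23 × 0.8301 = 365.4349 oz per acre.

365.435 oz K per acre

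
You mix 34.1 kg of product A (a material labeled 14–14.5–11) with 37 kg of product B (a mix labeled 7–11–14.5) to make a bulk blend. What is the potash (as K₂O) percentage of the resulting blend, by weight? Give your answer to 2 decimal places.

12.82% K₂O

Total mass = 34.1 + 37 = 71.1 kg.
K₂O mass = 11%×34.1 + 14.5%×37 = 9.116 kg.
% K₂O = 9.116 / 71.1 = 12.8214%.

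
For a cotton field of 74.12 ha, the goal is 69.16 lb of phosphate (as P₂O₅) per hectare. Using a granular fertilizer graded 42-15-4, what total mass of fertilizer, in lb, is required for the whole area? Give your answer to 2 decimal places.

34174.26 lb

Product per hectare = 69.16 / 15% = 461.067 lb.
Total product = 461.067 × 74.12 = 34174.261 lb.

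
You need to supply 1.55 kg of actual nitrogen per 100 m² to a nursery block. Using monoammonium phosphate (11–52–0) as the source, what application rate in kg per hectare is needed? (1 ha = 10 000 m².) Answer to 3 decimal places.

Product per 100 m² = 1.55 / 11% = 14.0909 kg.
Convert to per hectare: 14.0909 × 100 = 1409.0909 kg.

1409.091 kg of product per hectare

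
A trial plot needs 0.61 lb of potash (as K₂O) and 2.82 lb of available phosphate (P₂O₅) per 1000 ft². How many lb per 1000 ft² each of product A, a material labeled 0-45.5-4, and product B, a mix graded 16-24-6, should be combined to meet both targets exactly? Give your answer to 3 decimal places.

Per-1000 ft² balance (a = product A, b = product B):
K₂O: 0.04·a + 0.06·b = 0.61
P₂O₅: 0.455·a + 0.24·b = 2.82
Eliminate a: (row1) − 0.04/0.455·(row2) → 0.0389011·b = 0.362088, so b = 9.30791.
Back-substitute: a = (0.61 − 0.06·9.30791) / 0.04 = 1.28814.

1.288 lb product A, 9.308 lb product B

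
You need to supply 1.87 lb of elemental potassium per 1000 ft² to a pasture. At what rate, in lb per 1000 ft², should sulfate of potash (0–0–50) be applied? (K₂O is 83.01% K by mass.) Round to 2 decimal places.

As K₂O: 1.87 / 0.8301 = 2.25274 lb per 1000 ft².
Product per 1000 ft² = 2.25274 / 50% = 4.50548 lb.

4.51 lb of product per thousand sq ft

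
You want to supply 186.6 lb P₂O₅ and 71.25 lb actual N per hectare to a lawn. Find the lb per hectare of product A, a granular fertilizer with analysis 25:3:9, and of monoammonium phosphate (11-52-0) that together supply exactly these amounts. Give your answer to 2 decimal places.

With a, b = lb per hectare of product A and monoammonium phosphate:
P₂O₅: 0.03·a + 0.52·b = 186.6
N: 0.25·a + 0.11·b = 71.25
Eliminate a: (row1) − 0.03/0.25·(row2) → 0.5068·b = 178.05, so b = 351.322.
Back-substitute: a = (186.6 − 0.52·351.322) / 0.03 = 130.418.

130.42 lb product A, 351.32 lb monoammonium phosphate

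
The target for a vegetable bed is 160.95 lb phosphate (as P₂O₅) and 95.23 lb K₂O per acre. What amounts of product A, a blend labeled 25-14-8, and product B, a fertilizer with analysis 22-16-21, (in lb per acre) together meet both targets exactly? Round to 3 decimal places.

With a, b = lb per acre of product A and product B:
P₂O₅: 0.14·a + 0.16·b = 160.95
K₂O: 0.08·a + 0.21·b = 95.23
Eliminate b: (row1) − 0.16/0.21·(row2) → 0.0790476·a = 88.3938, so a = 1118.2349.
Then b = (95.23 − 0.08·1118.2349) / 0.21 = 27.4819.

1118.235 lb product A, 27.482 lb product B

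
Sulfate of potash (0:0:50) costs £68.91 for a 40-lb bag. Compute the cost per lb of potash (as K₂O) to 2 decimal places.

K₂O in bag = 40 × 50% = 20 lb.
Cost per lb K₂O = £68.91 / 20 = £3.4455.

£3.45 per lb K₂O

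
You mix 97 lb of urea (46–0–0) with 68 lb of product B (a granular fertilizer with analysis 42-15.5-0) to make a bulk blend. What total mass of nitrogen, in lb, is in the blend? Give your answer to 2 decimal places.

N mass = 46%×97 + 42%×68 = 73.18 lb.

73.18 lb N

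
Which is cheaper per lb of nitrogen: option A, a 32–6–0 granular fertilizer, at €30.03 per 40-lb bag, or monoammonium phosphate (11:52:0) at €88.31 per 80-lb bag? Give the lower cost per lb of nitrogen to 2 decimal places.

option A: N per bag = 40 × 32% = 12.8 lb; cost = 30.03 / 12.8 = €2.3461/lb N.
monoammonium phosphate: N per bag = 80 × 11% = 8.8 lb; cost = 88.31 / 8.8 = €10.0352/lb N.
option A is cheaper.

€2.35 per lb N (option A)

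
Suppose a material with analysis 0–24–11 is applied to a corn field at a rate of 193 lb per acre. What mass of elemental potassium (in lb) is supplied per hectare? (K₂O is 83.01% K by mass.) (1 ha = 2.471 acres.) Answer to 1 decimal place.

K₂O per acre = 193 × 11% = 21.23 lb.
Elemental K = 21.23 × 0.8301 = 17.623 lb per acre.
Convert to per hectare: 17.623 × 2.471 = 43.5465 lb.

43.5 lb K per hectare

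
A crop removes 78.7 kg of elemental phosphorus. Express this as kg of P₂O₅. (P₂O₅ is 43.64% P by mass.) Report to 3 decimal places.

180.339 kg P₂O₅

P₂O₅ = 78.7 / 0.4364 = 180.3391 kg.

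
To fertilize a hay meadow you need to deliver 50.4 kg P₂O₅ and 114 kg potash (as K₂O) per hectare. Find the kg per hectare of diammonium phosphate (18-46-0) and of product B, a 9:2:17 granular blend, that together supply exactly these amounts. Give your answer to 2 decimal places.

Per-hectare balance (a = diammonium phosphate, b = product B):
P₂O₅: 0.46·a + 0.02·b = 50.4
K₂O: 0·a + 0.17·b = 114
Solving simultaneously: a = 80.4092, b = 670.588.

80.41 kg diammonium phosphate, 670.59 kg product B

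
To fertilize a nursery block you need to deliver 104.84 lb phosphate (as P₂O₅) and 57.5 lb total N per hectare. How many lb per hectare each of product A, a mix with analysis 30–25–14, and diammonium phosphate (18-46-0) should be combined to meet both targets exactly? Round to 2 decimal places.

Let a = lb of product A, b = lb of diammonium phosphate (per hectare).
P₂O₅: 0.25·a + 0.46·b = 104.84
N: 0.3·a + 0.18·b = 57.5
Eliminate a: (row1) − 0.25/0.3·(row2) → 0.31·b = 56.9233, so b = 183.624.
Back-substitute: a = (104.84 − 0.46·183.624) / 0.25 = 81.4925.

81.49 lb product A, 183.62 lb diammonium phosphate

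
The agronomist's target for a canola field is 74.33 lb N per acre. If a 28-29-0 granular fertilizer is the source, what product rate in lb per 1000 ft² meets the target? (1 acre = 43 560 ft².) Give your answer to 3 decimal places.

Product per acre = 74.33 / 28% = 265.464 lb.
Convert to per 1000 ft²: 265.464 × 0.0229568 = 6.09422 lb.

6.094 lb of product per thousand sq ft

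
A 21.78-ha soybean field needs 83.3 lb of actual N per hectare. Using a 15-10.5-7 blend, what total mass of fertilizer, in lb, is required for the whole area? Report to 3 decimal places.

Product per hectare = 83.3 / 15% = 555.333 lb.
Total product = 555.333 × 21.78 = 12095.16 lb.

12095.160 lb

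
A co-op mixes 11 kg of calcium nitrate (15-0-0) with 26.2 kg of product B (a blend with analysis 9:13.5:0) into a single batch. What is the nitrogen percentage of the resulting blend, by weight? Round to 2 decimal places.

10.77% N

Total mass = 11 + 26.2 = 37.2 kg.
N mass = 15%×11 + 9%×26.2 = 4.008 kg.
% N = 4.008 / 37.2 = 10.7742%.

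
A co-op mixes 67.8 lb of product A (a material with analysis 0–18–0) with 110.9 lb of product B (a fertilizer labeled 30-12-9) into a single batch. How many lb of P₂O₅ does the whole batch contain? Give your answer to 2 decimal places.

25.51 lb P₂O₅

P₂O₅ mass = 18%×67.8 + 12%×110.9 = 25.512 lb.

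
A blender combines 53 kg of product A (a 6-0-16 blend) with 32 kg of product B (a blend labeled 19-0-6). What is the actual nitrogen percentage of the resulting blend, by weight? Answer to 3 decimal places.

Total mass = 53 + 32 = 85 kg.
N mass = 6%×53 + 19%×32 = 9.26 kg.
% N = 9.26 / 85 = 10.8941%.

10.894% N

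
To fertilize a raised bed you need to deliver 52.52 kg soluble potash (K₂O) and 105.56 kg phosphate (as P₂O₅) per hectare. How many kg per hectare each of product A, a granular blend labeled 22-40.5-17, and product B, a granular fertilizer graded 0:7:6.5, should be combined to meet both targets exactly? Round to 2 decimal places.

Per-hectare balance (a = product A, b = product B):
K₂O: 0.17·a + 0.065·b = 52.52
P₂O₅: 0.405·a + 0.07·b = 105.56
Eliminate b: (row1) − 0.065/0.07·(row2) → -0.206071·a = -45.5, so a = 220.797.
Then b = (105.56 − 0.405·220.797) / 0.07 = 230.5303.

220.80 kg product A, 230.53 kg product B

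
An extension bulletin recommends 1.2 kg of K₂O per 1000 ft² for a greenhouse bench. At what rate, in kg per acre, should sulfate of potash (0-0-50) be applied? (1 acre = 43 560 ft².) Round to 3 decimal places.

104.544 kg of product per acre

Product per 1000 ft² = 1.2 / 50% = 2.4 kg.
Convert to per acre: 2.4 × 43.56 = 104.544 kg.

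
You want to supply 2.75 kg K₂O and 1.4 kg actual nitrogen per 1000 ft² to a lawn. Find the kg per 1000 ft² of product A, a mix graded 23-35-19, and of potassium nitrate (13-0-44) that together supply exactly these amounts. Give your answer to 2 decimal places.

3.38 kg product A, 4.79 kg potassium nitrate

With a, b = kg per 1000 ft² of product A and potassium nitrate:
K₂O: 0.19·a + 0.44·b = 2.75
N: 0.23·a + 0.13·b = 1.4
Eliminate a: (row1) − 0.19/0.23·(row2) → 0.332609·b = 1.59348, so b = 4.79085.
Back-substitute: a = (2.75 − 0.44·4.79085) / 0.19 = 3.37908.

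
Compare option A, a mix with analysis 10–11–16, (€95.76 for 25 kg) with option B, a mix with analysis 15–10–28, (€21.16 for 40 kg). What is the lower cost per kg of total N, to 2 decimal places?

€3.53 per kg N (option B)

option A: N per bag = 25 × 10% = 2.5 kg; cost = 95.76 / 2.5 = €38.3040/kg N.
option B: N per bag = 40 × 15% = 6 kg; cost = 21.16 / 6 = €3.5267/kg N.
option B is cheaper.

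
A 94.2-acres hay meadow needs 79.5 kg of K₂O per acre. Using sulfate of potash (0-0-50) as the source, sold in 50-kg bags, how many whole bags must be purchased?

Product per acre = 79.5 / 50% = 159 kg.
Total product = 159 × 94.2 = 14977.8 kg.
Bags = ⌈14977.8 / 50⌉ = 300.

300 bags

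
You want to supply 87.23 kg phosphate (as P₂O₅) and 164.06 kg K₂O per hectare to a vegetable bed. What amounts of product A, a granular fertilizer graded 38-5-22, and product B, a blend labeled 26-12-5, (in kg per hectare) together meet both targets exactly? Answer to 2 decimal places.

Per-hectare balance (a = product A, b = product B):
P₂O₅: 0.05·a + 0.12·b = 87.23
K₂O: 0.22·a + 0.05·b = 164.06
Eliminate a: (row1) − 0.05/0.22·(row2) → 0.108636·b = 49.9436, so b = 459.732.
Back-substitute: a = (87.23 − 0.12·459.732) / 0.05 = 641.243.

641.24 kg product A, 459.73 kg product B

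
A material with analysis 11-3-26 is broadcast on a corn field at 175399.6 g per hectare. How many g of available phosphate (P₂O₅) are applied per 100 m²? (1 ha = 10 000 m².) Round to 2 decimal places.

P₂O₅ per hectare = 175399.6 × 3% = 5261.99 g.
Convert to per 100 m²: 5261.99 × 0.01 = 52.6199 g.

52.62 g P₂O₅ per hundred sq m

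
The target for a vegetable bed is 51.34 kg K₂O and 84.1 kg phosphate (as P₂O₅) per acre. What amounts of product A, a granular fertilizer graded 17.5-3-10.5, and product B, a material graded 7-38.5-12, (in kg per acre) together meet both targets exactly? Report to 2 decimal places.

Per-acre balance (a = product A, b = product B):
K₂O: 0.105·a + 0.12·b = 51.34
P₂O₅: 0.03·a + 0.385·b = 84.1
From row1: a = (51.34 − 0.12·b) / 0.105.
Into row2: 0.03·(51.34 − 0.12·b)/0.105 + 0.385·b = 84.1 → b = 197.971, a = 262.699.

262.70 kg product A, 197.97 kg product B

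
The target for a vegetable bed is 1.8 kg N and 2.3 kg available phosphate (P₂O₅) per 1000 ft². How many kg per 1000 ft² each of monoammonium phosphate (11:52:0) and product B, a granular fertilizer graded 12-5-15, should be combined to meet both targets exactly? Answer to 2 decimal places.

Let a = kg of monoammonium phosphate, b = kg of product B (per 1000 ft²).
N: 0.11·a + 0.12·b = 1.8
P₂O₅: 0.52·a + 0.05·b = 2.3
From row1: a = (1.8 − 0.12·b) / 0.11.
Into row2: 0.52·(1.8 − 0.12·b)/0.11 + 0.05·b = 2.3 → b = 12.0035, a = 3.26889.

3.27 kg monoammonium phosphate, 12.00 kg product B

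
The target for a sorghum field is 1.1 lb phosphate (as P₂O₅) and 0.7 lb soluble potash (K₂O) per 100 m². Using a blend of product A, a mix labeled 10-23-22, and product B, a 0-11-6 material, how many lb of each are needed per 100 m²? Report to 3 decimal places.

Per-100 m² balance (a = product A, b = product B):
P₂O₅: 0.23·a + 0.11·b = 1.1
K₂O: 0.22·a + 0.06·b = 0.7
From row1: a = (1.1 − 0.11·b) / 0.23.
Into row2: 0.22·(1.1 − 0.11·b)/0.23 + 0.06·b = 0.7 → b = 7.78846, a = 1.05769.

1.058 lb product A, 7.788 lb product B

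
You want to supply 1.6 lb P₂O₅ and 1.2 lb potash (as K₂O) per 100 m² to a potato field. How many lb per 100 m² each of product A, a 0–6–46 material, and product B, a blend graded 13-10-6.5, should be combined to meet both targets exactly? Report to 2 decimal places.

Let a = lb of product A, b = lb of product B (per 100 m²).
P₂O₅: 0.06·a + 0.1·b = 1.6
K₂O: 0.46·a + 0.065·b = 1.2
From row1: a = (1.6 − 0.1·b) / 0.06.
Into row2: 0.46·(1.6 − 0.1·b)/0.06 + 0.065·b = 1.2 → b = 15.772, a = 0.380048.

0.38 lb product A, 15.77 lb product B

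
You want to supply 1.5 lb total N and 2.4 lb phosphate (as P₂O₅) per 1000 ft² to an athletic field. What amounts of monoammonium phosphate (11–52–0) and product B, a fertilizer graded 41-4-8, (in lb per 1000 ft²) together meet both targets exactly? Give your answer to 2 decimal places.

4.43 lb monoammonium phosphate, 2.47 lb product B

With a, b = lb per 1000 ft² of monoammonium phosphate and product B:
N: 0.11·a + 0.41·b = 1.5
P₂O₅: 0.52·a + 0.04·b = 2.4
Eliminate b: (row1) − 0.41/0.04·(row2) → -5.22·a = -23.1, so a = 4.42529.
Then b = (2.4 − 0.52·4.42529) / 0.04 = 2.47126.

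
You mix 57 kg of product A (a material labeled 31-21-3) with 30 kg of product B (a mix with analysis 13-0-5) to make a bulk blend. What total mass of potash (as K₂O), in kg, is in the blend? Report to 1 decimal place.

K₂O mass = 3%×57 + 5%×30 = 3.21 kg.

3.2 kg K₂O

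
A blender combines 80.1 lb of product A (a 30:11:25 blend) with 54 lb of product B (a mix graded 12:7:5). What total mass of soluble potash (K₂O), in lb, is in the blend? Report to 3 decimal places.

22.725 lb K₂O

K₂O mass = 25%×80.1 + 5%×54 = 22.725 lb.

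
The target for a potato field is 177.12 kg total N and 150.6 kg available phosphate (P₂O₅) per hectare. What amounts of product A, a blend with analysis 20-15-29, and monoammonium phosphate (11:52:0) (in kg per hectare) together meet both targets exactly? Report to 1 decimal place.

863.3 kg product A, 40.6 kg monoammonium phosphate

With a, b = kg per hectare of product A and monoammonium phosphate:
N: 0.2·a + 0.11·b = 177.12
P₂O₅: 0.15·a + 0.52·b = 150.6
Eliminate b: (row1) − 0.11/0.52·(row2) → 0.168269·a = 145.262, so a = 863.273.
Then b = (150.6 − 0.15·863.273) / 0.52 = 40.5943.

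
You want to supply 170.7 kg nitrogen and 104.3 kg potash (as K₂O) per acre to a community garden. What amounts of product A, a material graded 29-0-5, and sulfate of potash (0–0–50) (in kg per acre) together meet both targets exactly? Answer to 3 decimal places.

Let a = kg of product A, b = kg of sulfate of potash (per acre).
N: 0.29·a + 0·b = 170.7
K₂O: 0.05·a + 0.5·b = 104.3
Solving simultaneously: a = 588.6207, b = 149.7379.

588.621 kg product A, 149.738 kg sulfate of potash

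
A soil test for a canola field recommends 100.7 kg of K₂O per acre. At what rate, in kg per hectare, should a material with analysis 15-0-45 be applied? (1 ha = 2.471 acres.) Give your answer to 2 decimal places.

Product per acre = 100.7 / 45% = 223.778 kg.
Convert to per hectare: 223.778 × 2.471 = 552.9549 kg.

552.95 kg of product per hectare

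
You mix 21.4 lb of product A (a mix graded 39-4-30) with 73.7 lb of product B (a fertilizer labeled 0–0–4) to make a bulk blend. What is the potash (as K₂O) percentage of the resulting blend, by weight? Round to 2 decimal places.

Total mass = 21.4 + 73.7 = 95.1 lb.
K₂O mass = 30%×21.4 + 4%×73.7 = 9.368 lb.
% K₂O = 9.368 / 95.1 = 9.85068%.

9.85% K₂O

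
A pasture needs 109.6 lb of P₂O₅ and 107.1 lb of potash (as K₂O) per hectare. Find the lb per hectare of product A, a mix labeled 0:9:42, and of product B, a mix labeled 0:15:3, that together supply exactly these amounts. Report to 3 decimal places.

Let a = lb of product A, b = lb of product B (per hectare).
P₂O₅: 0.09·a + 0.15·b = 109.6
K₂O: 0.42·a + 0.03·b = 107.1
Eliminate a: (row1) − 0.09/0.42·(row2) → 0.143571·b = 86.65, so b = 603.5323.
Back-substitute: a = (109.6 − 0.15·603.5323) / 0.09 = 211.8905.

211.891 lb product A, 603.532 lb product B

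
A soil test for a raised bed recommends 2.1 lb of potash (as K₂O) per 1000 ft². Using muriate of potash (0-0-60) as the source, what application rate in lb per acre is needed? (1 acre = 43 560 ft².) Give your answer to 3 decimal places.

152.460 lb of product per acre

Product per 1000 ft² = 2.1 / 60% = 3.5 lb.
Convert to per acre: 3.5 × 43.56 = 152.46 lb.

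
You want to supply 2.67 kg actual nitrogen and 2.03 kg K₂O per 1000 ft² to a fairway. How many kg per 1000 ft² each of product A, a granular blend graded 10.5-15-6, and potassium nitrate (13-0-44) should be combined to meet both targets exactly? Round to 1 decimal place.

23.7 kg product A, 1.4 kg potassium nitrate

Let a = kg of product A, b = kg of potassium nitrate (per 1000 ft²).
N: 0.105·a + 0.13·b = 2.67
K₂O: 0.06·a + 0.44·b = 2.03
Eliminate b: (row1) − 0.13/0.44·(row2) → 0.0872727·a = 2.07023, so a = 23.7214.
Then b = (2.03 − 0.06·23.7214) / 0.44 = 1.37891.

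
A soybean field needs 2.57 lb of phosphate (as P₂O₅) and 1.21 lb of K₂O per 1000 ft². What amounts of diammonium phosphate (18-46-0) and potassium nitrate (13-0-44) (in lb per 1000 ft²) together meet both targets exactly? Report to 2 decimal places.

With a, b = lb per 1000 ft² of diammonium phosphate and potassium nitrate:
P₂O₅: 0.46·a + 0·b = 2.57
K₂O: 0·a + 0.44·b = 1.21
Solving simultaneously: a = 5.58696, b = 2.75.

5.59 lb diammonium phosphate, 2.75 lb potassium nitrate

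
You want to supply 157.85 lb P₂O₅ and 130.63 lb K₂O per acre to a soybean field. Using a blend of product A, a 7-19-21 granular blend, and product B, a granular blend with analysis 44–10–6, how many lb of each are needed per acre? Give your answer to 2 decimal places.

Per-acre balance (a = product A, b = product B):
P₂O₅: 0.19·a + 0.1·b = 157.85
K₂O: 0.21·a + 0.06·b = 130.63
From row1: a = (157.85 − 0.1·b) / 0.19.
Into row2: 0.21·(157.85 − 0.1·b)/0.19 + 0.06·b = 130.63 → b = 867.583, a = 374.167.

374.17 lb product A, 867.58 lb product B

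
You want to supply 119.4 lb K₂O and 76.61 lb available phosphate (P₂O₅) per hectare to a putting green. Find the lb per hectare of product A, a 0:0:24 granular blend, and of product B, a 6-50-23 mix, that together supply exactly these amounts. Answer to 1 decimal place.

Per-hectare balance (a = product A, b = product B):
K₂O: 0.24·a + 0.23·b = 119.4
P₂O₅: 0·a + 0.5·b = 76.61
Solving simultaneously: a = 350.664, b = 153.22.

350.7 lb product A, 153.2 lb product B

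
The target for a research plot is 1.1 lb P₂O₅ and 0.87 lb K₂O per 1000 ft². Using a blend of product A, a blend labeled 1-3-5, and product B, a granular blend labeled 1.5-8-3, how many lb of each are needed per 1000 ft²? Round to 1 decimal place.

With a, b = lb per 1000 ft² of product A and product B:
P₂O₅: 0.03·a + 0.08·b = 1.1
K₂O: 0.05·a + 0.03·b = 0.87
Eliminate b: (row1) − 0.08/0.03·(row2) → -0.103333·a = -1.22, so a = 11.8065.
Then b = (0.87 − 0.05·11.8065) / 0.03 = 9.32258.

11.8 lb product A, 9.3 lb product B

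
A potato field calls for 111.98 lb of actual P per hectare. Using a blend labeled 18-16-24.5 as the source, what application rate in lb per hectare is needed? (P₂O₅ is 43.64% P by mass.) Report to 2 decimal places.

As P₂O₅: 111.98 / 0.4364 = 256.599 lb per hectare.
Product per hectare = 256.599 / 16% = 1603.747 lb.

1603.75 lb of product per hectare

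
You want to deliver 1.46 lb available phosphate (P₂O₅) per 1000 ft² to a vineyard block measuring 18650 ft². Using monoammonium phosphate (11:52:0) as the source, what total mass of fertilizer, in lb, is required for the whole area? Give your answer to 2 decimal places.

52.36 lb

Product per 1000 ft² = 1.46 / 52% = 2.80769 lb.
Total product = 2.80769 × 18650 / 1000 = 52.3635 lb.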